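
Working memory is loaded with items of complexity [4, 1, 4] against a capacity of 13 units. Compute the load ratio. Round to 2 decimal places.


Total complexity = 4 + 1 + 4 = 9
Load = total / capacity = 9 / 13
= 0.69


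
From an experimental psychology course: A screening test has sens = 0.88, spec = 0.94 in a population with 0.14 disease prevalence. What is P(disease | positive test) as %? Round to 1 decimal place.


PPV = (sens * prev) / (sens * prev + (1-spec) * (1-prev))
Numerator = 0.88 * 0.14 = 0.1232
P(positive and no disease) = (1 - spec) * (1 - prev) = (1 - 0.94) * (1 - 0.14) = 0.0516
Denominator = 0.1232 + 0.0516 = 0.1748
PPV = 0.1232 / 0.1748 = 0.704805
As percentage = 70.5


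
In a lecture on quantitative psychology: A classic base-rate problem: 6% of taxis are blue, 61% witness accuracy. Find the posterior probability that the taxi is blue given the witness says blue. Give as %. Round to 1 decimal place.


P(blue | says blue) = P(says blue | blue)*P(blue) / [P(says blue | blue)*P(blue) + P(says blue | not blue)*P(not blue)]
Numerator = 0.61 * 0.06 = 0.0366
False identification = 0.39 * 0.94 = 0.3666
P = 0.0366 / (0.0366 + 0.3666)
= 0.0366 / 0.4032
As percentage = 9.1


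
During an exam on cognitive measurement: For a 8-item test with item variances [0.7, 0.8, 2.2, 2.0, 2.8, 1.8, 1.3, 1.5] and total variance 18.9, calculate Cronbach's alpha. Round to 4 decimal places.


alpha = (k/(k-1)) * (1 - sum(s_i^2)/s_total^2)
sum(item variances) = 13.1
k/(k-1) = 8/7 = 1.142857
1 - 13.1/18.9 = 1 - 0.693122 = 0.306878
alpha = 1.142857 * 0.306878
= 0.3507


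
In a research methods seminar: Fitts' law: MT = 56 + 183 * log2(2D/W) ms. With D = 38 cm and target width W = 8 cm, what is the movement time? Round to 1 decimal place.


MT = 56 + 183 * log2(2*38/8)
2D/W = 9.5
log2(9.5) = 3.2479
MT = 56 + 183 * 3.2479
= 650.4 ms


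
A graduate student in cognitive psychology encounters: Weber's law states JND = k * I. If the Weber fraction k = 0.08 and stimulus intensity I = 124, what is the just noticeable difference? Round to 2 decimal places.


JND = k * I
JND = 0.08 * 124
= 9.92


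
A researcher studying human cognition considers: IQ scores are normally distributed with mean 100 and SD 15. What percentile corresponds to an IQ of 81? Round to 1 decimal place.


z = (IQ - mean) / SD
z = (81 - 100) / 15 = -1.2667
Percentile = Phi(-1.2667) * 100
Phi(-1.2667) = 0.102631
= 10.3


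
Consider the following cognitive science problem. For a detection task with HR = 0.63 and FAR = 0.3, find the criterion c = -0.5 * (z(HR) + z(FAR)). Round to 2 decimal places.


c = -0.5 * (z(HR) + z(FAR))
z(0.63) = 0.3319
z(0.3) = -0.5244
c = -0.5 * (0.3319 + -0.5244)
= -0.5 * -0.1925
= 0.10


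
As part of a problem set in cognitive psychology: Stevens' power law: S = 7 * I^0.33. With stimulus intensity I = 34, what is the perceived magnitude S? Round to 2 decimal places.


S = 7 * 34^0.33
34^0.33 = 3.2018
S = 7 * 3.2018
= 22.41


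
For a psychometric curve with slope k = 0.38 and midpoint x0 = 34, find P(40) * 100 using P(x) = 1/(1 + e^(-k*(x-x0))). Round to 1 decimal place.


P(x) = 1/(1 + e^(-0.38*(40 - 34)))
Exponent = -0.38 * 6 = -2.28
e^(-2.28) = 0.102284
P = 1/(1 + 0.102284) = 0.907207
Percentage = 90.7


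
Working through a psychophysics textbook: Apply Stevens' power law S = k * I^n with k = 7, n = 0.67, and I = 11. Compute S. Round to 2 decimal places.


S = 7 * 11^0.67
11^0.67 = 4.9858
S = 7 * 4.9858
= 34.90


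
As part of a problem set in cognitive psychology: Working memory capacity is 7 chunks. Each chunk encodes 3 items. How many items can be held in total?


Total items = chunks * items_per_chunk
= 7 * 3
= 21


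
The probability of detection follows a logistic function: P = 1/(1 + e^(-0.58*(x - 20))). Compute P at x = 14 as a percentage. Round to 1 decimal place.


P(x) = 1/(1 + e^(-0.58*(14 - 20)))
Exponent = -0.58 * -6 = 3.48
e^(3.48) = 32.459722
P = 1/(1 + 32.459722) = 0.029887
Percentage = 3.0


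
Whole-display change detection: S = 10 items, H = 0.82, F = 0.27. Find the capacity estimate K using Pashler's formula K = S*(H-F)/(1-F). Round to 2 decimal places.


K = S * (H - F) / (1 - F)
H - F = 0.55
1 - F = 0.73
K = 10 * 0.55 / 0.73
= 7.53


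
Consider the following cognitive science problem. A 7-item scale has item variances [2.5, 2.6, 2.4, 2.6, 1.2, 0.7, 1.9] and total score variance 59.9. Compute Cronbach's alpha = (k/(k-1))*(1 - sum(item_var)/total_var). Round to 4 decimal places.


alpha = (k/(k-1)) * (1 - sum(s_i^2)/s_total^2)
sum(item variances) = 13.9
k/(k-1) = 7/6 = 1.166667
1 - 13.9/59.9 = 1 - 0.232053 = 0.767947
alpha = 1.166667 * 0.767947
= 0.8959


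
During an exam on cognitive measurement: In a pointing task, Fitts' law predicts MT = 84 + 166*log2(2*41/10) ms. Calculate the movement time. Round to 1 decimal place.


MT = 84 + 166 * log2(2*41/10)
2D/W = 8.2
log2(8.2) = 3.0356
MT = 84 + 166 * 3.0356
= 587.9 ms


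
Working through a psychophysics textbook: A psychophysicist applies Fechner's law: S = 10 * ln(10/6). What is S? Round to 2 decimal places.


S = 10 * ln(10/6)
I/I0 = 1.666667
ln(1.666667) = 0.5108
S = 10 * 0.5108
= 5.11


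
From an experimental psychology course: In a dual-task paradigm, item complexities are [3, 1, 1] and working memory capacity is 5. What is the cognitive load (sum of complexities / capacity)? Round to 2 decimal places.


Total complexity = 3 + 1 + 1 = 5
Load = total / capacity = 5 / 5
= 1.00


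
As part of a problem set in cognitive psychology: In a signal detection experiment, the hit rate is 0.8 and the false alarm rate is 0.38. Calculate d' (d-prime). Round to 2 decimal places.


d' = z(HR) - z(FAR)
z(0.8) = 0.8416
z(0.38) = -0.3055
d' = 0.8416 - -0.3055
= 1.15


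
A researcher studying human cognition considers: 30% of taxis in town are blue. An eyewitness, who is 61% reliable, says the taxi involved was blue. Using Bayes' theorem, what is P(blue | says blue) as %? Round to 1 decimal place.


P(blue | says blue) = P(says blue | blue)*P(blue) / [P(says blue | blue)*P(blue) + P(says blue | not blue)*P(not blue)]
Numerator = 0.61 * 0.3 = 0.183
False identification = 0.39 * 0.7 = 0.273
P = 0.183 / (0.183 + 0.273)
= 0.183 / 0.456
As percentage = 40.1


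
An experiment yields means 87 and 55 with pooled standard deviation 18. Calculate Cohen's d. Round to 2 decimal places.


Cohen's d = (M1 - M2) / S_pooled
= (87 - 55) / 18
= 32 / 18
= 1.78


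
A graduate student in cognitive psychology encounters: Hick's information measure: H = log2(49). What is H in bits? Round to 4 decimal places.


H = log2(n)
H = log2(49)
= 5.6147


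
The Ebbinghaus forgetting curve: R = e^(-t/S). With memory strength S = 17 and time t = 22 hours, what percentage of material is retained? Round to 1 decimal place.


R = e^(-t/S)
-t/S = -22/17 = -1.294118
R = e^(-1.294118) = 0.27414
Percentage = 0.27414 * 100
= 27.4


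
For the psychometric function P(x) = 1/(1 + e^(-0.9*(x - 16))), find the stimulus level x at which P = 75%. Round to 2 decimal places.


At P = 0.75: 0.75 = 1/(1 + e^(-k*(x-x0)))
Solving: e^(-k*(x-x0)) = 1/3
x = x0 + ln(3)/k
ln(3) = 1.0986
x = 16 + 1.0986/0.9
= 16 + 1.2207
= 17.22


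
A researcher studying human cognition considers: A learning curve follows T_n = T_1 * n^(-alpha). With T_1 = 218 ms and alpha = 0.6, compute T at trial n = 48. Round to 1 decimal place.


T_n = 218 * 48^(-0.6)
48^(-0.6) = 0.098007
T_n = 218 * 0.098007
= 21.4 ms


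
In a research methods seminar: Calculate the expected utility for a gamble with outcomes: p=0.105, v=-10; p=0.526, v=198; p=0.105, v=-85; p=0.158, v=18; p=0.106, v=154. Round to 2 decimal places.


EU = sum(p_i * v_i)
0.105 * -10 = -1.05
0.526 * 198 = 104.148
0.105 * -85 = -8.925
0.158 * 18 = 2.844
0.106 * 154 = 16.324
EU = -1.05 + 104.148 + -8.925 + 2.844 + 16.324
= 113.34


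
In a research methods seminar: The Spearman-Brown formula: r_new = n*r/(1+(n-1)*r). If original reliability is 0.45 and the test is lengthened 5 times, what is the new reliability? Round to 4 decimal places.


r_new = n*r / (1 + (n-1)*r)
Numerator = 5 * 0.45 = 2.25
Denominator = 1 + 4 * 0.45 = 2.8
r_new = 2.25 / 2.8
= 0.8036


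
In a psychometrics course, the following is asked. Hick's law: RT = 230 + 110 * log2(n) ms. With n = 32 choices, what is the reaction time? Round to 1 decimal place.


RT = 230 + 110 * log2(32)
log2(32) = 5.0
RT = 230 + 110 * 5.0
= 230 + 550.0
= 780.0 ms


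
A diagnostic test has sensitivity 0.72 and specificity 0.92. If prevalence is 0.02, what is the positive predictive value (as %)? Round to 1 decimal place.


PPV = (sens * prev) / (sens * prev + (1-spec) * (1-prev))
Numerator = 0.72 * 0.02 = 0.0144
P(positive and no disease) = (1 - spec) * (1 - prev) = (1 - 0.92) * (1 - 0.02) = 0.0784
Denominator = 0.0144 + 0.0784 = 0.0928
PPV = 0.0144 / 0.0928 = 0.155172
As percentage = 15.5


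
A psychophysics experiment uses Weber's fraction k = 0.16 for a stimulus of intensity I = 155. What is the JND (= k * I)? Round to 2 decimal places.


JND = k * I
JND = 0.16 * 155
= 24.80


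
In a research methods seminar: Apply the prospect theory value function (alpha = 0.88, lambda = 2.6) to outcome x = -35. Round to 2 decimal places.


Since x = -35 < 0, use v(x) = -lambda*(-x)^alpha
(-x) = 35
35^0.88 = 22.8444
v(-35) = -2.6 * 22.8444
= -59.40


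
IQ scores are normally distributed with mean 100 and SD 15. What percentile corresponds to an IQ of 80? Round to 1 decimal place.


z = (IQ - mean) / SD
z = (80 - 100) / 15 = -1.3333
Percentile = Phi(-1.3333) * 100
Phi(-1.3333) = 0.091217
= 9.1


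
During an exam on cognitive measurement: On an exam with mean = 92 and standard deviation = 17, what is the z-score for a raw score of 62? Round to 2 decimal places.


z = (X - mu) / sigma
= (62 - 92) / 17
= -30 / 17
= -1.76


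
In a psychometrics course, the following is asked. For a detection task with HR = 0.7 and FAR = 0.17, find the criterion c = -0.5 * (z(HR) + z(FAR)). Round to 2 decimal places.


c = -0.5 * (z(HR) + z(FAR))
z(0.7) = 0.5244
z(0.17) = -0.9542
c = -0.5 * (0.5244 + -0.9542)
= -0.5 * -0.4298
= 0.21


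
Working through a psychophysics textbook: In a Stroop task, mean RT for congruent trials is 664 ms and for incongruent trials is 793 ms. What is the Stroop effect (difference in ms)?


Stroop effect = RT(incongruent) - RT(congruent)
= 793 - 664
= 129 ms


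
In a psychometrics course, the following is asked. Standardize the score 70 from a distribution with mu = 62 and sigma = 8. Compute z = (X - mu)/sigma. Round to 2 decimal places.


z = (X - mu) / sigma
= (70 - 62) / 8
= 8 / 8
= 1.00


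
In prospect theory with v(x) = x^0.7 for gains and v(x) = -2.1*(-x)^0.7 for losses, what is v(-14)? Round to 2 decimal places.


Since x = -14 < 0, use v(x) = -lambda*(-x)^alpha
(-x) = 14
14^0.7 = 6.3429
v(-14) = -2.1 * 6.3429
= -13.32


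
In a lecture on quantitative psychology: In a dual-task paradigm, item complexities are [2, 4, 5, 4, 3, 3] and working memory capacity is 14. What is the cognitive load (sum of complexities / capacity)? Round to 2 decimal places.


Total complexity = 2 + 4 + 5 + 4 + 3 + 3 = 21
Load = total / capacity = 21 / 14
= 1.50


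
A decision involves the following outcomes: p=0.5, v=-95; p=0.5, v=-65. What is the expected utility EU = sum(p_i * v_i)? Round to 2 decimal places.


EU = sum(p_i * v_i)
0.5 * -95 = -47.5
0.5 * -65 = -32.5
EU = -47.5 + -32.5
= -80.00


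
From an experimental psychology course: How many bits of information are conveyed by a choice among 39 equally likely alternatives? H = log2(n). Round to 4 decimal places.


H = log2(n)
H = log2(39)
= 5.2854


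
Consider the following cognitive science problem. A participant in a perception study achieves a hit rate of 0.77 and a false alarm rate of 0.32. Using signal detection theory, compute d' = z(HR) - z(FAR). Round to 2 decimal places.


d' = z(HR) - z(FAR)
z(0.77) = 0.7388
z(0.32) = -0.4677
d' = 0.7388 - -0.4677
= 1.21


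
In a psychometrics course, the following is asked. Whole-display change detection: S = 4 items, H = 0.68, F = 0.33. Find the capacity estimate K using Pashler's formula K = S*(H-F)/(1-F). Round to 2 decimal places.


K = S * (H - F) / (1 - F)
H - F = 0.35
1 - F = 0.67
K = 4 * 0.35 / 0.67
= 2.09


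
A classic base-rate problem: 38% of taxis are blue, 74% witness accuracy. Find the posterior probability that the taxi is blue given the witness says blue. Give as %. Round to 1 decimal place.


P(blue | says blue) = P(says blue | blue)*P(blue) / [P(says blue | blue)*P(blue) + P(says blue | not blue)*P(not blue)]
Numerator = 0.74 * 0.38 = 0.2812
False identification = 0.26 * 0.62 = 0.1612
P = 0.2812 / (0.2812 + 0.1612)
= 0.2812 / 0.4424
As percentage = 63.6


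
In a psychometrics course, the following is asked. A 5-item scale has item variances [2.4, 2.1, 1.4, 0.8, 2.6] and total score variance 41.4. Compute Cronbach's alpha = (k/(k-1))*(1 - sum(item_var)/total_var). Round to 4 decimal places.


alpha = (k/(k-1)) * (1 - sum(s_i^2)/s_total^2)
sum(item variances) = 9.3
k/(k-1) = 5/4 = 1.25
1 - 9.3/41.4 = 1 - 0.224638 = 0.775362
alpha = 1.25 * 0.775362
= 0.9692


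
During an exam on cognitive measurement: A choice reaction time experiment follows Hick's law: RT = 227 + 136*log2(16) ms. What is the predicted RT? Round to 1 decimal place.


RT = 227 + 136 * log2(16)
log2(16) = 4.0
RT = 227 + 136 * 4.0
= 227 + 544.0
= 771.0 ms


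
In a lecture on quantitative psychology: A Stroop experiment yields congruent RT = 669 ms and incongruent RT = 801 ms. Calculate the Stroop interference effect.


Stroop effect = RT(incongruent) - RT(congruent)
= 801 - 669
= 132 ms


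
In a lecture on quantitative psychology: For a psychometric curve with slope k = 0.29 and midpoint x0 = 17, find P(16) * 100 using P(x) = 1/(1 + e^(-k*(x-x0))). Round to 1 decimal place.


P(x) = 1/(1 + e^(-0.29*(16 - 17)))
Exponent = -0.29 * -1 = 0.29
e^(0.29) = 1.336427
P = 1/(1 + 1.336427) = 0.428004
Percentage = 42.8


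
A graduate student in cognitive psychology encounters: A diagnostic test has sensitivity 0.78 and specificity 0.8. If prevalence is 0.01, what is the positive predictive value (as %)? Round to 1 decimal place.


PPV = (sens * prev) / (sens * prev + (1-spec) * (1-prev))
Numerator = 0.78 * 0.01 = 0.0078
P(positive and no disease) = (1 - spec) * (1 - prev) = (1 - 0.8) * (1 - 0.01) = 0.198
Denominator = 0.0078 + 0.198 = 0.2058
PPV = 0.0078 / 0.2058 = 0.037901
As percentage = 3.8


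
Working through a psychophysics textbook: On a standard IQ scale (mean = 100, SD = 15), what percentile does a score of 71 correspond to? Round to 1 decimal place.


z = (IQ - mean) / SD
z = (71 - 100) / 15 = -1.9333
Percentile = Phi(-1.9333) * 100
Phi(-1.9333) = 0.0266
= 2.7


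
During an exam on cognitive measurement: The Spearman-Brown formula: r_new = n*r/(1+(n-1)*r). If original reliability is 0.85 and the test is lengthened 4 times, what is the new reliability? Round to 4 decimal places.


r_new = n*r / (1 + (n-1)*r)
Numerator = 4 * 0.85 = 3.4
Denominator = 1 + 3 * 0.85 = 3.55
r_new = 3.4 / 3.55
= 0.9577


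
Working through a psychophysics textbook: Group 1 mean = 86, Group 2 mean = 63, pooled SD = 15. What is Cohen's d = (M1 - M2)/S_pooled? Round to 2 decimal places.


Cohen's d = (M1 - M2) / S_pooled
= (86 - 63) / 15
= 23 / 15
= 1.53


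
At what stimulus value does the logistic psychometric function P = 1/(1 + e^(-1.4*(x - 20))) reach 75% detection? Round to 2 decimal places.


At P = 0.75: 0.75 = 1/(1 + e^(-k*(x-x0)))
Solving: e^(-k*(x-x0)) = 1/3
x = x0 + ln(3)/k
ln(3) = 1.0986
x = 20 + 1.0986/1.4
= 20 + 0.7847
= 20.78


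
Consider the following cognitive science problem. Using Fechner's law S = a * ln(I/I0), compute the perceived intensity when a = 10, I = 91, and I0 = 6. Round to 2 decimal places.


S = 10 * ln(91/6)
I/I0 = 15.166667
ln(15.166667) = 2.7191
S = 10 * 2.7191
= 27.19


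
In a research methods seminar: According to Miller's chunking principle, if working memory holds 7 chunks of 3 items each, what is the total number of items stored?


Total items = chunks * items_per_chunk
= 7 * 3
= 21


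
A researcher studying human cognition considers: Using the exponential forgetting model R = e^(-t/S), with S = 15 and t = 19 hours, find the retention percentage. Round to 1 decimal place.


R = e^(-t/S)
-t/S = -19/15 = -1.266667
R = e^(-1.266667) = 0.281769
Percentage = 0.281769 * 100
= 28.2


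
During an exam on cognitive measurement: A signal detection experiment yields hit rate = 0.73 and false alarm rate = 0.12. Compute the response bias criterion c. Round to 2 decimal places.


c = -0.5 * (z(HR) + z(FAR))
z(0.73) = 0.6128
z(0.12) = -1.175
c = -0.5 * (0.6128 + -1.175)
= -0.5 * -0.5622
= 0.28


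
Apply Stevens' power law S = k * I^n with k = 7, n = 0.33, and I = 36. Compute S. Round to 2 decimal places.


S = 7 * 36^0.33
36^0.33 = 3.2627
S = 7 * 3.2627
= 22.84


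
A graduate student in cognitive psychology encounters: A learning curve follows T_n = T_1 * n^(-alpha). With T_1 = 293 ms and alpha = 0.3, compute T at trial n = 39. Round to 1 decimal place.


T_n = 293 * 39^(-0.3)
39^(-0.3) = 0.333181
T_n = 293 * 0.333181
= 97.6 ms


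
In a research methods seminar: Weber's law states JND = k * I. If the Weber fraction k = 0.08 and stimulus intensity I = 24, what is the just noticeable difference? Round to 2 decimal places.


JND = k * I
JND = 0.08 * 24
= 1.92


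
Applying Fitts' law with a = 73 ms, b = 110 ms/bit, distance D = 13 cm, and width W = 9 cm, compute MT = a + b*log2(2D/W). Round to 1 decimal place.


MT = 73 + 110 * log2(2*13/9)
2D/W = 2.888889
log2(2.888889) = 1.5305
MT = 73 + 110 * 1.5305
= 241.4 ms


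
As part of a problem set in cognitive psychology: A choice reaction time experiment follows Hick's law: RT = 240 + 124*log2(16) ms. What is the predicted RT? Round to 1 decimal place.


RT = 240 + 124 * log2(16)
log2(16) = 4.0
RT = 240 + 124 * 4.0
= 240 + 496.0
= 736.0 ms


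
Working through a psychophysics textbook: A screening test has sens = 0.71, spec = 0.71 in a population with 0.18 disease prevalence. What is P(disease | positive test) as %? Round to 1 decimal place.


PPV = (sens * prev) / (sens * prev + (1-spec) * (1-prev))
Numerator = 0.71 * 0.18 = 0.1278
P(positive and no disease) = (1 - spec) * (1 - prev) = (1 - 0.71) * (1 - 0.18) = 0.2378
Denominator = 0.1278 + 0.2378 = 0.3656
PPV = 0.1278 / 0.3656 = 0.349562
As percentage = 35.0


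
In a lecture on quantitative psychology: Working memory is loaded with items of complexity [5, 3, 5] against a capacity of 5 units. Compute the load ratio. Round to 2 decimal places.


Total complexity = 5 + 3 + 5 = 13
Load = total / capacity = 13 / 5
= 2.60


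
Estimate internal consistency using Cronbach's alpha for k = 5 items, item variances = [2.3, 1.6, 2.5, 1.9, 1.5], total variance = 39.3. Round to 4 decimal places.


alpha = (k/(k-1)) * (1 - sum(s_i^2)/s_total^2)
sum(item variances) = 9.8
k/(k-1) = 5/4 = 1.25
1 - 9.8/39.3 = 1 - 0.249364 = 0.750636
alpha = 1.25 * 0.750636
= 0.9383


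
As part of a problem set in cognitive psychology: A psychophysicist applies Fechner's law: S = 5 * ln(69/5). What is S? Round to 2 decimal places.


S = 5 * ln(69/5)
I/I0 = 13.8
ln(13.8) = 2.6247
S = 5 * 2.6247
= 13.12


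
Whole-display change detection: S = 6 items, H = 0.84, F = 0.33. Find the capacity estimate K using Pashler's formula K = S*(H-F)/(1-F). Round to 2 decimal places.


K = S * (H - F) / (1 - F)
H - F = 0.51
1 - F = 0.67
K = 6 * 0.51 / 0.67
= 4.57


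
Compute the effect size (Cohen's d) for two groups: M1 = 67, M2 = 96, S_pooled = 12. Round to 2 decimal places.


Cohen's d = (M1 - M2) / S_pooled
= (67 - 96) / 12
= -29 / 12
= -2.42


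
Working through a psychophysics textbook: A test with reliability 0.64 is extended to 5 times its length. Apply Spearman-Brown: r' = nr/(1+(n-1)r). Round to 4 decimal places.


r_new = n*r / (1 + (n-1)*r)
Numerator = 5 * 0.64 = 3.2
Denominator = 1 + 4 * 0.64 = 3.56
r_new = 3.2 / 3.56
= 0.8989


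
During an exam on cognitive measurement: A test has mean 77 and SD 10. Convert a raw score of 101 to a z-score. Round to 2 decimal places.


z = (X - mu) / sigma
= (101 - 77) / 10
= 24 / 10
= 2.40


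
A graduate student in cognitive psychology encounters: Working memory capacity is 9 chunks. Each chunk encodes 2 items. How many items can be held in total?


Total items = chunks * items_per_chunk
= 9 * 2
= 18


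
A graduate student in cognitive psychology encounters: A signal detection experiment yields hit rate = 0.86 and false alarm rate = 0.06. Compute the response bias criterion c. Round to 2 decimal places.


c = -0.5 * (z(HR) + z(FAR))
z(0.86) = 1.0803
z(0.06) = -1.5548
c = -0.5 * (1.0803 + -1.5548)
= -0.5 * -0.4745
= 0.24


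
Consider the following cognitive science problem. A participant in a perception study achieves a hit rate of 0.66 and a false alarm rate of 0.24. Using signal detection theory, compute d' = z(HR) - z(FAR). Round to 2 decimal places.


d' = z(HR) - z(FAR)
z(0.66) = 0.4125
z(0.24) = -0.7063
d' = 0.4125 - -0.7063
= 1.12


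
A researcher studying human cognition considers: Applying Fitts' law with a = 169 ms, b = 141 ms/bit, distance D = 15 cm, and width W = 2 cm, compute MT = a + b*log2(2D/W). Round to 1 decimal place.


MT = 169 + 141 * log2(2*15/2)
2D/W = 15.0
log2(15.0) = 3.9069
MT = 169 + 141 * 3.9069
= 719.9 ms


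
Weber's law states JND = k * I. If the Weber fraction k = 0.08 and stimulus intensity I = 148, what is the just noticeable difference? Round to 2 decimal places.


JND = k * I
JND = 0.08 * 148
= 11.84


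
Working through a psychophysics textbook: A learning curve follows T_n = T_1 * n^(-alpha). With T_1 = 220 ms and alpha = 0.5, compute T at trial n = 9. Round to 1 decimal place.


T_n = 220 * 9^(-0.5)
9^(-0.5) = 0.333333
T_n = 220 * 0.333333
= 73.3 ms


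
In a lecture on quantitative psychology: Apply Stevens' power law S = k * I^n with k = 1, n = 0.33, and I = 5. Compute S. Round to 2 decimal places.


S = 1 * 5^0.33
5^0.33 = 1.7008
S = 1 * 1.7008
= 1.70


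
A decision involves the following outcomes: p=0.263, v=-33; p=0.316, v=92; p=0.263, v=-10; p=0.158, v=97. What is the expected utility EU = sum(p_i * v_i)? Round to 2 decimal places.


EU = sum(p_i * v_i)
0.263 * -33 = -8.679
0.316 * 92 = 29.072
0.263 * -10 = -2.63
0.158 * 97 = 15.326
EU = -8.679 + 29.072 + -2.63 + 15.326
= 33.09


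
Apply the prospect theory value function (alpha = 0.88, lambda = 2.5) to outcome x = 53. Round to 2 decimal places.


Since x = 53 >= 0, use v(x) = x^0.88
53^0.88 = 32.9126
v(53) = 32.91


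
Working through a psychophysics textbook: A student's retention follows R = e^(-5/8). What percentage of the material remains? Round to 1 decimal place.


R = e^(-t/S)
-t/S = -5/8 = -0.625
R = e^(-0.625) = 0.535261
Percentage = 0.535261 * 100
= 53.5


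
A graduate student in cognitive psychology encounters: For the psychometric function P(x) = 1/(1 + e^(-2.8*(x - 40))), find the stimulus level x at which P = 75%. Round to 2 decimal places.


At P = 0.75: 0.75 = 1/(1 + e^(-k*(x-x0)))
Solving: e^(-k*(x-x0)) = 1/3
x = x0 + ln(3)/k
ln(3) = 1.0986
x = 40 + 1.0986/2.8
= 40 + 0.3924
= 40.39


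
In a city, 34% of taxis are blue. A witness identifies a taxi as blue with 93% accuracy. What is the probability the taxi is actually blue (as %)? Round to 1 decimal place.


P(blue | says blue) = P(says blue | blue)*P(blue) / [P(says blue | blue)*P(blue) + P(says blue | not blue)*P(not blue)]
Numerator = 0.93 * 0.34 = 0.3162
False identification = 0.07 * 0.66 = 0.0462
P = 0.3162 / (0.3162 + 0.0462)
= 0.3162 / 0.3624
As percentage = 87.3


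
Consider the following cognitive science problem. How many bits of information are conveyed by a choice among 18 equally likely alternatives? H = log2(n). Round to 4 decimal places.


H = log2(n)
H = log2(18)
= 4.1699


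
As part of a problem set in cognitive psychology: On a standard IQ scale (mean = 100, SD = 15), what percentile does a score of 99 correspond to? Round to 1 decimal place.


z = (IQ - mean) / SD
z = (99 - 100) / 15 = -0.0667
Percentile = Phi(-0.0667) * 100
Phi(-0.0667) = 0.47341
= 47.3


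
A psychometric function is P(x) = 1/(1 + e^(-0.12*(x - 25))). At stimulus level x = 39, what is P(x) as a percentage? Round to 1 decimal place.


P(x) = 1/(1 + e^(-0.12*(39 - 25)))
Exponent = -0.12 * 14 = -1.68
e^(-1.68) = 0.186374
P = 1/(1 + 0.186374) = 0.842905
Percentage = 84.3


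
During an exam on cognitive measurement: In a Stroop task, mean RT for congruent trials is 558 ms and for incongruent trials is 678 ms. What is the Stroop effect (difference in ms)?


Stroop effect = RT(incongruent) - RT(congruent)
= 678 - 558
= 120 ms


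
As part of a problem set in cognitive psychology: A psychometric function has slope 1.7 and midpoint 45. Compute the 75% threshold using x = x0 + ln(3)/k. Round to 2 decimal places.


At P = 0.75: 0.75 = 1/(1 + e^(-k*(x-x0)))
Solving: e^(-k*(x-x0)) = 1/3
x = x0 + ln(3)/k
ln(3) = 1.0986
x = 45 + 1.0986/1.7
= 45 + 0.6462
= 45.65


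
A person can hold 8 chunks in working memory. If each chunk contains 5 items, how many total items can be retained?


Total items = chunks * items_per_chunk
= 8 * 5
= 40


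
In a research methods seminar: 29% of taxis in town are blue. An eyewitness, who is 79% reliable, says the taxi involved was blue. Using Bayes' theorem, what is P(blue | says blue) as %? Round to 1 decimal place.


P(blue | says blue) = P(says blue | blue)*P(blue) / [P(says blue | blue)*P(blue) + P(says blue | not blue)*P(not blue)]
Numerator = 0.79 * 0.29 = 0.2291
False identification = 0.21 * 0.71 = 0.1491
P = 0.2291 / (0.2291 + 0.1491)
= 0.2291 / 0.3782
As percentage = 60.6


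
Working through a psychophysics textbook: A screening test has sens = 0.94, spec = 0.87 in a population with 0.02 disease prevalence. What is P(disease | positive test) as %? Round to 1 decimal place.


PPV = (sens * prev) / (sens * prev + (1-spec) * (1-prev))
Numerator = 0.94 * 0.02 = 0.0188
P(positive and no disease) = (1 - spec) * (1 - prev) = (1 - 0.87) * (1 - 0.02) = 0.1274
Denominator = 0.0188 + 0.1274 = 0.1462
PPV = 0.0188 / 0.1462 = 0.128591
As percentage = 12.9


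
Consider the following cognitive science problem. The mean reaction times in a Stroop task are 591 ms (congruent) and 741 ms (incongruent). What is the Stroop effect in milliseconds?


Stroop effect = RT(incongruent) - RT(congruent)
= 741 - 591
= 150 ms


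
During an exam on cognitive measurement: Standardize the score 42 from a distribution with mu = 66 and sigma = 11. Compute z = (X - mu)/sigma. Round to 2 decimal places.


z = (X - mu) / sigma
= (42 - 66) / 11
= -24 / 11
= -2.18


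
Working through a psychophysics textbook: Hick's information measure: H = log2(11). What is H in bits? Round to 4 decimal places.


H = log2(n)
H = log2(11)
= 3.4594


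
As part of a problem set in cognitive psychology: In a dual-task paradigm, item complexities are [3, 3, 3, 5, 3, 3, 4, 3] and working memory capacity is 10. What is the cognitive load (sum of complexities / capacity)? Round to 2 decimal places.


Total complexity = 3 + 3 + 3 + 5 + 3 + 3 + 4 + 3 = 27
Load = total / capacity = 27 / 10
= 2.70


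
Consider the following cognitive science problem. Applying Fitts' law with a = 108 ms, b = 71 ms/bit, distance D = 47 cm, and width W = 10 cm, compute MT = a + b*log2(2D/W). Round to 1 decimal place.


MT = 108 + 71 * log2(2*47/10)
2D/W = 9.4
log2(9.4) = 3.2327
MT = 108 + 71 * 3.2327
= 337.5 ms


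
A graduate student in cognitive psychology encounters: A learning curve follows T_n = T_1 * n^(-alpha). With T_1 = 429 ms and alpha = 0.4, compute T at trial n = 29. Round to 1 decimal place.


T_n = 429 * 29^(-0.4)
29^(-0.4) = 0.26004
T_n = 429 * 0.26004
= 111.6 ms


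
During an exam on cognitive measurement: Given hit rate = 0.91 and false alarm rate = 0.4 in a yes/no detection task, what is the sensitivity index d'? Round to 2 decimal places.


d' = z(HR) - z(FAR)
z(0.91) = 1.3408
z(0.4) = -0.2533
d' = 1.3408 - -0.2533
= 1.59


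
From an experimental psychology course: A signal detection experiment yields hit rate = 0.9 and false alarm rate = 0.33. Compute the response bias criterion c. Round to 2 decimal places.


c = -0.5 * (z(HR) + z(FAR))
z(0.9) = 1.2816
z(0.33) = -0.4399
c = -0.5 * (1.2816 + -0.4399)
= -0.5 * 0.8417
= -0.42


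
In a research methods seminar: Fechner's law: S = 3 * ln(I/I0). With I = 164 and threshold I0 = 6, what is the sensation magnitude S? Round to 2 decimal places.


S = 3 * ln(164/6)
I/I0 = 27.333333
ln(27.333333) = 3.3081
S = 3 * 3.3081
= 9.92


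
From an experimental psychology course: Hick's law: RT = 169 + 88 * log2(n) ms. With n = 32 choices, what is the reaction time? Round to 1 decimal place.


RT = 169 + 88 * log2(32)
log2(32) = 5.0
RT = 169 + 88 * 5.0
= 169 + 440.0
= 609.0 ms


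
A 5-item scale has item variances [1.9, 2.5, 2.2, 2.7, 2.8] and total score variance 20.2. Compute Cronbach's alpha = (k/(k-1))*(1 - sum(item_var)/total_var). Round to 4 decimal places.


alpha = (k/(k-1)) * (1 - sum(s_i^2)/s_total^2)
sum(item variances) = 12.1
k/(k-1) = 5/4 = 1.25
1 - 12.1/20.2 = 1 - 0.59901 = 0.40099
alpha = 1.25 * 0.40099
= 0.5012


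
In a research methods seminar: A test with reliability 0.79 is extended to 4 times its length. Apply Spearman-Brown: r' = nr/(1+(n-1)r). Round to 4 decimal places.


r_new = n*r / (1 + (n-1)*r)
Numerator = 4 * 0.79 = 3.16
Denominator = 1 + 3 * 0.79 = 3.37
r_new = 3.16 / 3.37
= 0.9377


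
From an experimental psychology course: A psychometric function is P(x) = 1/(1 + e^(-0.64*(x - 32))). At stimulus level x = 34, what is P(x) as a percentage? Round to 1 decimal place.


P(x) = 1/(1 + e^(-0.64*(34 - 32)))
Exponent = -0.64 * 2 = -1.28
e^(-1.28) = 0.278037
P = 1/(1 + 0.278037) = 0.78245
Percentage = 78.2


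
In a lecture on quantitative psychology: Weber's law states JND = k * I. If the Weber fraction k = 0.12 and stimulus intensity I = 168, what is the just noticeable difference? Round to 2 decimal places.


JND = k * I
JND = 0.12 * 168
= 20.16


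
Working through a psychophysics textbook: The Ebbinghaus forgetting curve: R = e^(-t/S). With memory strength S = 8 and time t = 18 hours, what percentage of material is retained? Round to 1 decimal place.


R = e^(-t/S)
-t/S = -18/8 = -2.25
R = e^(-2.25) = 0.105399
Percentage = 0.105399 * 100
= 10.5


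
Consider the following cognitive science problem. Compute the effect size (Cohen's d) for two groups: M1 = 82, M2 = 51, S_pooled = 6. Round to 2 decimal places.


Cohen's d = (M1 - M2) / S_pooled
= (82 - 51) / 6
= 31 / 6
= 5.17


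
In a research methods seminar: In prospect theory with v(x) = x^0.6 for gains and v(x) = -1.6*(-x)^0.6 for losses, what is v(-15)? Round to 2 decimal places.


Since x = -15 < 0, use v(x) = -lambda*(-x)^alpha
(-x) = 15
15^0.6 = 5.0776
v(-15) = -1.6 * 5.0776
= -8.12


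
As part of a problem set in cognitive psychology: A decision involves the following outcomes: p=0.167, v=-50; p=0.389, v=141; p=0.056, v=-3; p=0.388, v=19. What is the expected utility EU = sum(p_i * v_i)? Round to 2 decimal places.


EU = sum(p_i * v_i)
0.167 * -50 = -8.35
0.389 * 141 = 54.849
0.056 * -3 = -0.168
0.388 * 19 = 7.372
EU = -8.35 + 54.849 + -0.168 + 7.372
= 53.70


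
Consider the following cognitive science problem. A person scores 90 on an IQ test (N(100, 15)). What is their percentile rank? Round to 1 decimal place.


z = (IQ - mean) / SD
z = (90 - 100) / 15 = -0.6667
Percentile = Phi(-0.6667) * 100
Phi(-0.6667) = 0.252482
= 25.2


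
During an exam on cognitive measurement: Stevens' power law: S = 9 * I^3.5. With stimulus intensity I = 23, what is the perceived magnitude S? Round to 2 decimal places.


S = 9 * 23^3.5
23^3.5 = 58350.8821
S = 9 * 58350.8821
= 525157.94


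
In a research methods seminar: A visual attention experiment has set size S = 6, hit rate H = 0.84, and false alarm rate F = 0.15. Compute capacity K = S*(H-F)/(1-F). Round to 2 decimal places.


K = S * (H - F) / (1 - F)
H - F = 0.69
1 - F = 0.85
K = 6 * 0.69 / 0.85
= 4.87


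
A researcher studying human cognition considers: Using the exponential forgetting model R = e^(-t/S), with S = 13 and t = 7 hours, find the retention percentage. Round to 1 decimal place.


R = e^(-t/S)
-t/S = -7/13 = -0.538462
R = e^(-0.538462) = 0.583645
Percentage = 0.583645 * 100
= 58.4


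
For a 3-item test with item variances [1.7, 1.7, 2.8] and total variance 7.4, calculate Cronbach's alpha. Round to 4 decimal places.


alpha = (k/(k-1)) * (1 - sum(s_i^2)/s_total^2)
sum(item variances) = 6.2
k/(k-1) = 3/2 = 1.5
1 - 6.2/7.4 = 1 - 0.837838 = 0.162162
alpha = 1.5 * 0.162162
= 0.2432


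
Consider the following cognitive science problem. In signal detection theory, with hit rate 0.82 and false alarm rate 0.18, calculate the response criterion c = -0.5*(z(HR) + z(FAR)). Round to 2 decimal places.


c = -0.5 * (z(HR) + z(FAR))
z(0.82) = 0.9154
z(0.18) = -0.9154
c = -0.5 * (0.9154 + -0.9154)
= -0.5 * 0.0
= 0.00


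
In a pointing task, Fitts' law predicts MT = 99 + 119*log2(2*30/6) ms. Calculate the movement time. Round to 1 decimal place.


MT = 99 + 119 * log2(2*30/6)
2D/W = 10.0
log2(10.0) = 3.3219
MT = 99 + 119 * 3.3219
= 494.3 ms


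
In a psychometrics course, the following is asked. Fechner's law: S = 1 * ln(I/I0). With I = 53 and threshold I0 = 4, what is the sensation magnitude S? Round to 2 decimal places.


S = 1 * ln(53/4)
I/I0 = 13.25
ln(13.25) = 2.584
S = 1 * 2.584
= 2.58


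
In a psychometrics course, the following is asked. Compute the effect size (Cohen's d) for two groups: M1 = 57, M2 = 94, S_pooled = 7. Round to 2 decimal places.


Cohen's d = (M1 - M2) / S_pooled
= (57 - 94) / 7
= -37 / 7
= -5.29


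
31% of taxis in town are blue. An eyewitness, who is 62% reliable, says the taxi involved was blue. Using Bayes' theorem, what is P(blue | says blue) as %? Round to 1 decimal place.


P(blue | says blue) = P(says blue | blue)*P(blue) / [P(says blue | blue)*P(blue) + P(says blue | not blue)*P(not blue)]
Numerator = 0.62 * 0.31 = 0.1922
False identification = 0.38 * 0.69 = 0.2622
P = 0.1922 / (0.1922 + 0.2622)
= 0.1922 / 0.4544
As percentage = 42.3


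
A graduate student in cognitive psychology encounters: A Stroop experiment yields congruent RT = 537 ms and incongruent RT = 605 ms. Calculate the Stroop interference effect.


Stroop effect = RT(incongruent) - RT(congruent)
= 605 - 537
= 68 ms


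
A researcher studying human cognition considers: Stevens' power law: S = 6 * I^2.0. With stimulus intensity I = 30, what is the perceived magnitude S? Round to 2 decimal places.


S = 6 * 30^2.0
30^2.0 = 900.0
S = 6 * 900.0
= 5400.00


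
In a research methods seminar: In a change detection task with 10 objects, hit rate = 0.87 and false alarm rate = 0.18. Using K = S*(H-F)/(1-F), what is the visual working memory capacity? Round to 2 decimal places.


K = S * (H - F) / (1 - F)
H - F = 0.69
1 - F = 0.82
K = 10 * 0.69 / 0.82
= 8.41


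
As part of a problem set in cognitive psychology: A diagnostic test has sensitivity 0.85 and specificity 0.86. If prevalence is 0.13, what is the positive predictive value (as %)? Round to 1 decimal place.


PPV = (sens * prev) / (sens * prev + (1-spec) * (1-prev))
Numerator = 0.85 * 0.13 = 0.1105
P(positive and no disease) = (1 - spec) * (1 - prev) = (1 - 0.86) * (1 - 0.13) = 0.1218
Denominator = 0.1105 + 0.1218 = 0.2323
PPV = 0.1105 / 0.2323 = 0.475678
As percentage = 47.6


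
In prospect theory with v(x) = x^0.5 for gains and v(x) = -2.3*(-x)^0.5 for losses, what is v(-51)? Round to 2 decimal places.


Since x = -51 < 0, use v(x) = -lambda*(-x)^alpha
(-x) = 51
51^0.5 = 7.1414
v(-51) = -2.3 * 7.1414
= -16.43


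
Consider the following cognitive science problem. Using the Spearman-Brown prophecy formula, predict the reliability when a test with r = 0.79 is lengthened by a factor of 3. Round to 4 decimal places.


r_new = n*r / (1 + (n-1)*r)
Numerator = 3 * 0.79 = 2.37
Denominator = 1 + 2 * 0.79 = 2.58
r_new = 2.37 / 2.58
= 0.9186


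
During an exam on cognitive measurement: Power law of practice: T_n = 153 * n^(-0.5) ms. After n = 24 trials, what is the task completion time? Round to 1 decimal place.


T_n = 153 * 24^(-0.5)
24^(-0.5) = 0.204124
T_n = 153 * 0.204124
= 31.2 ms


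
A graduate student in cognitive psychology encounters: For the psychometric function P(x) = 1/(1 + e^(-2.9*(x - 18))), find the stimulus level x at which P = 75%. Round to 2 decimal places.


At P = 0.75: 0.75 = 1/(1 + e^(-k*(x-x0)))
Solving: e^(-k*(x-x0)) = 1/3
x = x0 + ln(3)/k
ln(3) = 1.0986
x = 18 + 1.0986/2.9
= 18 + 0.3788
= 18.38


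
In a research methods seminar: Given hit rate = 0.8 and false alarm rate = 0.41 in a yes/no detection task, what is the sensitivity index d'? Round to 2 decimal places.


d' = z(HR) - z(FAR)
z(0.8) = 0.8416
z(0.41) = -0.2275
d' = 0.8416 - -0.2275
= 1.07


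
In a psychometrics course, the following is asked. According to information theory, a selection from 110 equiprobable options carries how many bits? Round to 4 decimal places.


H = log2(n)
H = log2(110)
= 6.7814


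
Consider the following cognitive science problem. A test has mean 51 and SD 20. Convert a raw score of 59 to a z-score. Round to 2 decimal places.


z = (X - mu) / sigma
= (59 - 51) / 20
= 8 / 20
= 0.40


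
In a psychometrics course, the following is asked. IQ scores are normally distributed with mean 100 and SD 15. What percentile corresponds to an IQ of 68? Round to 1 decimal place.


z = (IQ - mean) / SD
z = (68 - 100) / 15 = -2.1333
Percentile = Phi(-2.1333) * 100
Phi(-2.1333) = 0.01645
= 1.6


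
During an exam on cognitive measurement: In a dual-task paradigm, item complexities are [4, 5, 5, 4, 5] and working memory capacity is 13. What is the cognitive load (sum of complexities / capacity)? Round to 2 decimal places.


Total complexity = 4 + 5 + 5 + 4 + 5 = 23
Load = total / capacity = 23 / 13
= 1.77


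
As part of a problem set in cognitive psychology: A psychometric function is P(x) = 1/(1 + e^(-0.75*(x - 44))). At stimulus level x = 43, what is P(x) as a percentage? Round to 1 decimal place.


P(x) = 1/(1 + e^(-0.75*(43 - 44)))
Exponent = -0.75 * -1 = 0.75
e^(0.75) = 2.117
P = 1/(1 + 2.117) = 0.320821
Percentage = 32.1


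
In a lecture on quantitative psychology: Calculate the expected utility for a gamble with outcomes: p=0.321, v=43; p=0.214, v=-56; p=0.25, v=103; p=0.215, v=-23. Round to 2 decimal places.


EU = sum(p_i * v_i)
0.321 * 43 = 13.803
0.214 * -56 = -11.984
0.25 * 103 = 25.75
0.215 * -23 = -4.945
EU = 13.803 + -11.984 + 25.75 + -4.945
= 22.62


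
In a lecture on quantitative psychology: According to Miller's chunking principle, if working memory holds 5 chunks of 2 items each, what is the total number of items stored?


Total items = chunks * items_per_chunk
= 5 * 2
= 10


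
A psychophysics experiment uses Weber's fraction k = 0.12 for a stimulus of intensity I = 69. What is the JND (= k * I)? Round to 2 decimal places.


JND = k * I
JND = 0.12 * 69
= 8.28


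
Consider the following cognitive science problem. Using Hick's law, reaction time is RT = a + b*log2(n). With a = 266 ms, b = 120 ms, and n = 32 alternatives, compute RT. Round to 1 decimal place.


RT = 266 + 120 * log2(32)
log2(32) = 5.0
RT = 266 + 120 * 5.0
= 266 + 600.0
= 866.0 ms


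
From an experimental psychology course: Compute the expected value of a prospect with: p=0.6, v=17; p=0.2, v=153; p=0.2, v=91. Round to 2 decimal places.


EU = sum(p_i * v_i)
0.6 * 17 = 10.2
0.2 * 153 = 30.6
0.2 * 91 = 18.2
EU = 10.2 + 30.6 + 18.2
= 59.00
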